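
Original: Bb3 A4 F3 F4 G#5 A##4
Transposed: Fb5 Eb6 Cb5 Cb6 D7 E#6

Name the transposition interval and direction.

Take the first pair: Bb3 → Fb5. B to F spans 12 letter names, so the interval is some kind of twelfth.
Bb3 to Fb5 is 18 semitones, which makes it a diminished twelfth; the second version is higher, so the direction is up.
Checking another pair — A##4 → E#6 — gives the same interval.

up a diminished twelfth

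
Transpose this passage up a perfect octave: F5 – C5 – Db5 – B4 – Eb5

F6 C6 Db6 B5 Eb6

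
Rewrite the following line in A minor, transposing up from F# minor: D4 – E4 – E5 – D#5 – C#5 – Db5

F# minor to A minor up is a minor third, so every note moves up by that interval.
D4 gives F4
E4 gives G4
E5 gives G5
D#5 gives F#5
C#5 gives E5
Db5 gives Fb5

F4 G4 G5 F#5 E5 Fb5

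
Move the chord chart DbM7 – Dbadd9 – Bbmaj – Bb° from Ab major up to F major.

Ab major up to F major is a major sixth; each chord root moves by that interval while the quality stays the same.
DbM7: root Db up a major sixth → Bb, giving BbM7.
Dbadd9: root Db up a major sixth → Bb, giving Bbadd9.
Bbmaj: root Bb up a major sixth → G, giving Gmaj.
Bb°: root Bb up a major sixth → G, giving G°.

BbM7 Bbadd9 Gmaj G°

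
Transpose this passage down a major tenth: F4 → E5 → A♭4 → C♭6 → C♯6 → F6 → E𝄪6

Db3 C4 Fb3 Abb4 A4 Db5 C##5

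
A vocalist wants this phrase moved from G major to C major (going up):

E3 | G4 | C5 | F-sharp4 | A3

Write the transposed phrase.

A3 C5 F5 B4 D4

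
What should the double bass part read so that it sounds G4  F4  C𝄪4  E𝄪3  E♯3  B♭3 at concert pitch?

The double bass sounds a perfect octave below written, so the written part must be a perfect octave above concert — transpose each note up.
G4 -> G5
F4 -> F5
C##4 -> C##5
E##3 -> E##4
E#3 -> E#4
Bb3 -> Bb4

G5 F5 C##5 E##4 E#4 Bb4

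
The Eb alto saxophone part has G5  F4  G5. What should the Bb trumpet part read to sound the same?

C5 Bb3 C5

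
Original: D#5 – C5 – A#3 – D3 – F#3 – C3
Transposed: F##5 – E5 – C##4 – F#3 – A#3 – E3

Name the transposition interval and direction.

up a major third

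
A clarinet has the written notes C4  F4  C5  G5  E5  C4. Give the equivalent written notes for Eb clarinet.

First find concert pitch: the A clarinet sounds a minor third below written, so C4 F4 C5 G5 E5 C4 sounds A3 D4 A4 E5 C#5 A3.
Then write for Eb clarinet: it sounds a minor third above written, so the part must be a minor third below concert.
A3 → F#3
D4 → B3
A4 → F#4
E5 → C#5
C#5 → A#4
A3 → F#3

F#3 B3 F#4 C#5 A#4 F#3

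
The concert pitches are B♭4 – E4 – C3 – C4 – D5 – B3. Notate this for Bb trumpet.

The Bb trumpet sounds a major second below written, so the written part must be a major second above concert — transpose each note up.
Bb4 gives C5
E4 gives F#4
C3 gives D3
C4 gives D4
D5 gives E5
B3 gives C#4

C5 F#4 D3 D4 E5 C#4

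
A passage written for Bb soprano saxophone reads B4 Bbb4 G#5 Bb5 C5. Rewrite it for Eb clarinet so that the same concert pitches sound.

F#4 Fb4 D#5 F5 G4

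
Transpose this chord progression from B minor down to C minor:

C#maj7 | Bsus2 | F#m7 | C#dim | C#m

Dmaj7 Csus2 Gm7 Ddim Dm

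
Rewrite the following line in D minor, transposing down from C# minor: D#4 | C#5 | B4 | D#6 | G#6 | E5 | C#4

E3 D4 C4 E5 A5 F4 D3

From C# down to D is a major seventh; apply that to each pitch.
D#4 -> E3
C#5 -> D4
B4 -> C4
D#6 -> E5
G#6 -> A5
E5 -> F4
C#4 -> D3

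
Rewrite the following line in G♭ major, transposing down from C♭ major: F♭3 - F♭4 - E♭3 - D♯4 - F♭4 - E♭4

Cb3 Cb4 Bb2 A#3 Cb4 Bb3

C♭ major to G♭ major down is a perfect fourth, so every note moves down by that interval.
Fb3 becomes Cb3
Fb4 becomes Cb4
Eb3 becomes Bb2
D#4 becomes A#3
Fb4 becomes Cb4
Eb4 becomes Bb3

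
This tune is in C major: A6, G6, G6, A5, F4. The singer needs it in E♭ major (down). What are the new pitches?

C6 Bb5 Bb5 C5 Ab3

From C down to E♭ is a major sixth; apply that to each pitch.
A6 gives C6
G6 gives Bb5
G6 gives Bb5
A5 gives C5
F4 gives Ab3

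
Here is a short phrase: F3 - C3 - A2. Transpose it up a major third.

F3 → A3
C3 → E3
A2 → C#3

A3 E3 C#3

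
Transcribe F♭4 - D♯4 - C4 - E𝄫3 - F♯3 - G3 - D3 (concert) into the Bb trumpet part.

Gb4 E#4 D4 Fb3 G#3 A3 E3

The Bb trumpet sounds a major second below written, so the written part must be a major second above concert — transpose each note up.
Fb4 -> Gb4
D#4 -> E#4
C4 -> D4
Ebb3 -> Fb3
F#3 -> G#3
G3 -> A3
D3 -> E3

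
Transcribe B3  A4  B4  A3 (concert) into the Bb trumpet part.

The Bb trumpet sounds a major second below written, so the written part must be a major second above concert — transpose each note up.
B3 -> C#4
A4 -> B4
B4 -> C#5
A3 -> B3

C#4 B4 C#5 B3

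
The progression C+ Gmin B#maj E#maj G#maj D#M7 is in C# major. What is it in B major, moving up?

C# major up to B major is a minor seventh; each chord root moves by that interval while the quality stays the same.
C+: root C up a minor seventh → Bb, giving Bb+.
Gmin: root G up a minor seventh → F, giving Fmin.
B#maj: root B# up a minor seventh → A#, giving A#maj.
E#maj: root E# up a minor seventh → D#, giving D#maj.
G#maj: root G# up a minor seventh → F#, giving F#maj.
D#M7: root D# up a minor seventh → C#, giving C#M7.

Bb+ Fmin A#maj D#maj F#maj C#M7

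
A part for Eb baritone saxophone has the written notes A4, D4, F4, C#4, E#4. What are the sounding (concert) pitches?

The Eb baritone saxophone sounds a major thirteenth below written, so transpose each written note down a major thirteenth.
A4 -> C3
D4 -> F2
F4 -> Ab2
C#4 -> E2
E#4 -> G#2

C3 F2 Ab2 E2 G#2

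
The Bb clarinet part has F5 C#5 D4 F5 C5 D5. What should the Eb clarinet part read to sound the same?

C5 G#4 A3 C5 G4 A4

First find concert pitch: the Bb clarinet sounds a major second below written, so F5 C#5 D4 F5 C5 D5 sounds Eb5 B4 C4 Eb5 Bb4 C5.
Then write for Eb clarinet: it sounds a minor third above written, so the part must be a minor third below concert.
Eb5 → C5
B4 → G#4
C4 → A3
Eb5 → C5
Bb4 → G4
C5 → A4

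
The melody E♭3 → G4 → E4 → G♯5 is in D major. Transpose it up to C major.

Db4 F5 D5 F#6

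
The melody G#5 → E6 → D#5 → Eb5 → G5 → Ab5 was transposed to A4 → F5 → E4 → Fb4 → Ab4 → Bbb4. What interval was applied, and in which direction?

down a major seventh

From G#5 to A4 is 7 letter names — a seventh of some quality.
A4 to G#5 is 11 semitones, which makes it a major seventh; the second version is lower, so the direction is down.
Checking another pair — Ab5 → Bbb4 — gives the same interval.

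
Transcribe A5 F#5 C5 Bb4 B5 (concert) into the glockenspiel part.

A3 F#3 C3 Bb2 B3

Written C4 sounds as C6 on the glockenspiel, so concert pitches are written a perfect fifteenth down.
A5 -> A3
F#5 -> F#3
C5 -> C3
Bb4 -> Bb2
B5 -> B3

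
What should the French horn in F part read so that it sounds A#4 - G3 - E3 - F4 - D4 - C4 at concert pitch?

E#5 D4 B3 C5 A4 G4

Written C4 sounds as F3 on the French horn in F, so concert pitches are written a perfect fifth up.
A#4 becomes E#5
G3 becomes D4
E3 becomes B3
F4 becomes C5
D4 becomes A4
C4 becomes G4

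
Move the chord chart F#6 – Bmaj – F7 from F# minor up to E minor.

E6 Amaj Eb7

F# minor up to E minor is a minor seventh; each chord root moves by that interval while the quality stays the same.
F#6: root F# up a minor seventh → E, giving E6.
Bmaj: root B up a minor seventh → A, giving Amaj.
F7: root F up a minor seventh → Eb, giving Eb7.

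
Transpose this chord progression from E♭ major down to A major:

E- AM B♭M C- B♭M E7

A#- D#M EM F#- EM A#7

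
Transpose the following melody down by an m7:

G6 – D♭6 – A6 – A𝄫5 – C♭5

A5 Eb5 B5 Bbb4 Db4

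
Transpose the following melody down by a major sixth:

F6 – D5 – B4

F6 down a major sixth is Ab5.
D5: a sixth down reaches F, and 9 semitones makes it F4.
B4: a sixth down reaches D, and 9 semitones makes it D4.

Ab5 F4 D4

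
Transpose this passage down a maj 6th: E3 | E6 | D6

E3: a sixth down reaches G, and 9 semitones makes it G2.
E6: a sixth down reaches G, and 9 semitones makes it G5.
D6: a sixth down reaches F, and 9 semitones makes it F5.

G2 G5 F5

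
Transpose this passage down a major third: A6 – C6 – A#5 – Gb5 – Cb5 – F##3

A major third down from A6 gives F6.
C6 down a major third is Ab5.
A#5: a third down reaches F, and 4 semitones makes it F#5.
A major third down from Gb5 gives Ebb5.
Cb5 down a major third is Abb4.
A major third down from F##3 gives D#3.

F6 Ab5 F#5 Ebb5 Abb4 D#3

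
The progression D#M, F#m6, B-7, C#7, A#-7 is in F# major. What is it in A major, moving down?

F# major down to A major is a major sixth; each chord root moves by that interval while the quality stays the same.
D#M: root D# down a major sixth → F#, giving F#M.
F#m6: root F# down a major sixth → A, giving Am6.
B-7: root B down a major sixth → D, giving D-7.
C#7: root C# down a major sixth → E, giving E7.
A#-7: root A# down a major sixth → C#, giving C#-7.

F#M Am6 D-7 E7 C#-7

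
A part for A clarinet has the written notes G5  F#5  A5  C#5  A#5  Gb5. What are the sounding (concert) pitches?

E5 D#5 F#5 A#4 F##5 Eb5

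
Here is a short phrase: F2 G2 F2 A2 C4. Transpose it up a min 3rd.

Ab2 Bb2 Ab2 C3 Eb4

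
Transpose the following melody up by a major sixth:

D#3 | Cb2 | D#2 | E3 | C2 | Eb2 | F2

D#3 becomes B#3
Cb2 becomes Ab2
D#2 becomes B#2
E3 becomes C#4
C2 becomes A2
Eb2 becomes C3
F2 becomes D3

B#3 Ab2 B#2 C#4 A2 C3 D3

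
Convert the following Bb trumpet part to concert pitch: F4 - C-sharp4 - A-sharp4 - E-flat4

The Bb trumpet sounds a major second below written, so transpose each written note down a major second.
F4 gives Eb4
C#4 gives B3
A#4 gives G#4
Eb4 gives Db4

Eb4 B3 G#4 Db4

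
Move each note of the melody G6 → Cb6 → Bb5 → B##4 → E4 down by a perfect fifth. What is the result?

A perfect fifth down from G6 gives C6.
Cb6 down a perfect fifth is Fb5.
Bb5: a fifth down reaches E, and 7 semitones makes it Eb5.
B##4 down a perfect fifth is E##4.
E4 down a perfect fifth is A3.

C6 Fb5 Eb5 E##4 A3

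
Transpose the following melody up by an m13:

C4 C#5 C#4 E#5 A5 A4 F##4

C4: a thirteenth up reaches A, and 20 semitones makes it Ab5.
A minor thirteenth up from C#5 gives A6.
A minor thirteenth up from C#4 gives A5.
A minor thirteenth up from E#5 gives C#7.
A5: a thirteenth up reaches F, and 20 semitones makes it F7.
A4: a thirteenth up reaches F, and 20 semitones makes it F6.
A minor thirteenth up from F##4 gives D#6.

Ab5 A6 A5 C#7 F7 F6 D#6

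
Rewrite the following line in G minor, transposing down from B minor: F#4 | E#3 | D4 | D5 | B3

From B down to G is a major third; apply that to each pitch.
F#4 to D4
E#3 to C#3
D4 to Bb3
D5 to Bb4
B3 to G3

D4 C#3 Bb3 Bb4 G3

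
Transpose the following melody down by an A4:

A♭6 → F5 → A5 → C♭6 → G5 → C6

An augmented fourth down from Ab6 gives Ebb6.
F5 down an augmented fourth is Cb5.
An augmented fourth down from A5 gives Eb5.
An augmented fourth down from Cb6 gives Gbb5.
G5 down an augmented fourth is Db5.
C6: a fourth down reaches G, and 6 semitones makes it Gb5.

Ebb6 Cb5 Eb5 Gbb5 Db5 Gb5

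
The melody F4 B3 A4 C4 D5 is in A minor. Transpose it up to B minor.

A minor to B minor up is a major second, so every note moves up by that interval.
F4 becomes G4
B3 becomes C#4
A4 becomes B4
C4 becomes D4
D5 becomes E5

G4 C#4 B4 D4 E5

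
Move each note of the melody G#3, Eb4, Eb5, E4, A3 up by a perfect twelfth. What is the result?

D#5 Bb5 Bb6 B5 E5

G#3 → D#5
Eb4 → Bb5
Eb5 → Bb6
E4 → B5
A3 → E5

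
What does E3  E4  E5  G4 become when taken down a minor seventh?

F#2 F#3 F#4 A3

E3 down a minor seventh is F#2.
E4 down a minor seventh is F#3.
A minor seventh down from E5 gives F#4.
G4: a seventh down reaches A, and 10 semitones makes it A3.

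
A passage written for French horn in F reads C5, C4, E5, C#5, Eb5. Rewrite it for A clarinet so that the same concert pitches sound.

Ab4 Ab3 C5 A4 Cb5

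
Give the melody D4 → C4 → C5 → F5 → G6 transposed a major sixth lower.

F3 Eb3 Eb4 Ab4 Bb5

D4 down a major sixth is F3.
C4: a sixth down reaches E, and 9 semitones makes it Eb3.
A major sixth down from C5 gives Eb4.
A major sixth down from F5 gives Ab4.
G6: a sixth down reaches B, and 9 semitones makes it Bb5.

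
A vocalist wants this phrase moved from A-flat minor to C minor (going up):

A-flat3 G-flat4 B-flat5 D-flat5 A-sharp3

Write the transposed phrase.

A-flat minor to C minor up is a major third, so every note moves up by that interval.
Ab3 -> C4
Gb4 -> Bb4
Bb5 -> D6
Db5 -> F5
A#3 -> C##4

C4 Bb4 D6 F5 C##4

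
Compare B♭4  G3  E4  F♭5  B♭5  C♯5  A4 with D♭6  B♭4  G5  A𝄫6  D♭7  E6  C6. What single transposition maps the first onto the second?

From Bb4 to Db6 is 10 letter names — a tenth of some quality.
Bb4 to Db6 is 15 semitones, which makes it a minor tenth; the second version is higher, so the direction is up.
Checking another pair — A4 → C6 — gives the same interval.

up a minor tenth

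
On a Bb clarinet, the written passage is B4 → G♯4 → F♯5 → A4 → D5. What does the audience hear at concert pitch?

A4 F#4 E5 G4 C5

The Bb clarinet sounds a major second below written, so transpose each written note down a major second.
B4 becomes A4
G#4 becomes F#4
F#5 becomes E5
A4 becomes G4
D5 becomes C5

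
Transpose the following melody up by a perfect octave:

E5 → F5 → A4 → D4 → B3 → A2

E6 F6 A5 D5 B4 A3

E5 gives E6
F5 gives F6
A4 gives A5
D4 gives D5
B3 gives B4
A2 gives A3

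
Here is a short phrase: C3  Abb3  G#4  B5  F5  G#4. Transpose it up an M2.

A major second up from C3 gives D3.
A major second up from Abb3 gives Bbb3.
G#4 up a major second is A#4.
B5: a second up reaches C, and 2 semitones makes it C#6.
A major second up from F5 gives G5.
G#4 up a major second is A#4.

D3 Bbb3 A#4 C#6 G5 A#4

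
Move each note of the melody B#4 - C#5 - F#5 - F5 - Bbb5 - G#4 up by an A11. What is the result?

B#4 to E##6
C#5 to F##6
F#5 to B#6
F5 to B6
Bbb5 to Eb7
G#4 to C##6

E##6 F##6 B#6 B6 Eb7 C##6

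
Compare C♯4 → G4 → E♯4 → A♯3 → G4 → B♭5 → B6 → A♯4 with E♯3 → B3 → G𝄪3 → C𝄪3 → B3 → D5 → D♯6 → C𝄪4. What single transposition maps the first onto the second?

From C#4 to E#3 is 6 letter names — a sixth of some quality.
E#3 to C#4 is 8 semitones, which makes it a minor sixth; the second version is lower, so the direction is down.
Checking another pair — A#4 → C##4 — gives the same interval.

down a minor sixth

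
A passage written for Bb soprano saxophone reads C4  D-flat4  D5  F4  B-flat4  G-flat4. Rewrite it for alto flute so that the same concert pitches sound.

Eb4 Fb4 F5 Ab4 Db5 Bbb4

First find concert pitch: the Bb soprano saxophone sounds a major second below written, so C4 D-flat4 D5 F4 B-flat4 G-flat4 sounds Bb3 Cb4 C5 Eb4 Ab4 Fb4.
Then write for alto flute: it sounds a perfect fourth below written, so the part must be a perfect fourth above concert.
Bb3 → Eb4
Cb4 → Fb4
C5 → F5
Eb4 → Ab4
Ab4 → Db5
Fb4 → Bbb4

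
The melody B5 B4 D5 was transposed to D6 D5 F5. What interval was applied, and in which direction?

up a minor third

Take the first pair: B5 → D6. B to D spans 3 letter names, so the interval is some kind of third.
B5 to D6 is 3 semitones, which makes it a minor third; the second version is higher, so the direction is up.
Checking another pair — D5 → F5 — gives the same interval.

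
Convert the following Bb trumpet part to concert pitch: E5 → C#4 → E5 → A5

D5 B3 D5 G5

Written C4 on the Bb trumpet sounds as Bb3, a major second lower; apply that shift to every note.
E5 gives D5
C#4 gives B3
E5 gives D5
A5 gives G5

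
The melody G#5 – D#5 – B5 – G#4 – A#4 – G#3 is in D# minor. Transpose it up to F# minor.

B5 F#5 D6 B4 C#5 B3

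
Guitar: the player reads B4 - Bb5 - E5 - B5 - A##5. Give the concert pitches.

B3 Bb4 E4 B4 A##4

The guitar sounds a perfect octave below written, so transpose each written note down a perfect octave.
B4 to B3
Bb5 to Bb4
E5 to E4
B5 to B4
A##5 to A##4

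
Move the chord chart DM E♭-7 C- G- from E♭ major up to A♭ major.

GM Ab-7 F- C-

E♭ major up to A♭ major is a perfect fourth; each chord root moves by that interval while the quality stays the same.
DM: root D up a perfect fourth → G, giving GM.
E♭-7: root E♭ up a perfect fourth → Ab, giving Ab-7.
C-: root C up a perfect fourth → F, giving F-.
G-: root G up a perfect fourth → C, giving C-.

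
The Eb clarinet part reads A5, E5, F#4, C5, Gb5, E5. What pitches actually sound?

Written C4 on the Eb clarinet sounds as Eb4, a minor third higher; apply that shift to every note.
A5 → C6
E5 → G5
F#4 → A4
C5 → Eb5
Gb5 → Bbb5
E5 → G5

C6 G5 A4 Eb5 Bbb5 G5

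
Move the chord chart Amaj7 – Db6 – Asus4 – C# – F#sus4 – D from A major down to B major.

Bmaj7 Eb6 Bsus4 D# G#sus4 E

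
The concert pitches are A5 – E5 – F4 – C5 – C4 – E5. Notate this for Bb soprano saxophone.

Written C4 sounds as Bb3 on the Bb soprano saxophone, so concert pitches are written a major second up.
A5 gives B5
E5 gives F#5
F4 gives G4
C5 gives D5
C4 gives D4
E5 gives F#5

B5 F#5 G4 D5 D4 F#5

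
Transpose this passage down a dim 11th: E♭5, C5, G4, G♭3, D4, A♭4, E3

B3 G#3 D#3 D2 A#2 E3 B#1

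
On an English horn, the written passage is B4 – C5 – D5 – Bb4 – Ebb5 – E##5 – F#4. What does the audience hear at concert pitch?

E4 F4 G4 Eb4 Abb4 A##4 B3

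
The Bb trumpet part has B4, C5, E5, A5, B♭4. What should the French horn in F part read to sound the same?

E5 F5 A5 D6 Eb5

First find concert pitch: the Bb trumpet sounds a major second below written, so B4 C5 E5 A5 B♭4 sounds A4 Bb4 D5 G5 Ab4.
Then write for French horn in F: it sounds a perfect fifth below written, so the part must be a perfect fifth above concert.
A4 → E5
Bb4 → F5
D5 → A5
G5 → D6
Ab4 → Eb5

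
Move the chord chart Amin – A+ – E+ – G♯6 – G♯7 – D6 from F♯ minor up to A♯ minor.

F♯ minor up to A♯ minor is a major third; each chord root moves by that interval while the quality stays the same.
Amin: root A up a major third → C#, giving C#min.
A+: root A up a major third → C#, giving C#+.
E+: root E up a major third → G#, giving G#+.
G♯6: root G♯ up a major third → B#, giving B#6.
G♯7: root G♯ up a major third → B#, giving B#7.
D6: root D up a major third → F#, giving F#6.

C#min C#+ G#+ B#6 B#7 F#6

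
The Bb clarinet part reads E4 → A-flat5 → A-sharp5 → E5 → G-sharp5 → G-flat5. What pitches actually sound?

D4 Gb5 G#5 D5 F#5 Fb5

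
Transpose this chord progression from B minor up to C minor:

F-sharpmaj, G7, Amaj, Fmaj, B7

B minor up to C minor is a minor second; each chord root moves by that interval while the quality stays the same.
F-sharpmaj: root F-sharp up a minor second → G, giving Gmaj.
G7: root G up a minor second → Ab, giving Ab7.
Amaj: root A up a minor second → Bb, giving Bbmaj.
Fmaj: root F up a minor second → Gb, giving Gbmaj.
B7: root B up a minor second → C, giving C7.

Gmaj Ab7 Bbmaj Gbmaj C7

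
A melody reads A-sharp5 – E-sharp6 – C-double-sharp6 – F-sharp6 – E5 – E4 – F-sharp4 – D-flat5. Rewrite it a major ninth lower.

A#5 becomes G#4
E#6 becomes D#5
C##6 becomes B#4
F#6 becomes E5
E5 becomes D4
E4 becomes D3
F#4 becomes E3
Db5 becomes Cb4

G#4 D#5 B#4 E5 D4 D3 E3 Cb4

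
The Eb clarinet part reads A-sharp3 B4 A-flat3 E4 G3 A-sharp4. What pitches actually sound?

The Eb clarinet sounds a minor third above written, so transpose each written note up a minor third.
A#3 becomes C#4
B4 becomes D5
Ab3 becomes Cb4
E4 becomes G4
G3 becomes Bb3
A#4 becomes C#5

C#4 D5 Cb4 G4 Bb3 C#5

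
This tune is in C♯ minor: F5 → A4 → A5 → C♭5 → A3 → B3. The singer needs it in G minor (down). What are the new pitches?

Cb5 Eb4 Eb5 Gbb4 Eb3 F3

C♯ minor to G minor down is an augmented fourth, so every note moves down by that interval.
F5 to Cb5
A4 to Eb4
A5 to Eb5
Cb5 to Gbb4
A3 to Eb3
B3 to F3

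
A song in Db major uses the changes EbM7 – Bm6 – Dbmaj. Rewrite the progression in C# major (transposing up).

D#M7 A##m6 C#maj

Db major up to C# major is an augmented seventh; each chord root moves by that interval while the quality stays the same.
EbM7: root Eb up an augmented seventh → D#, giving D#M7.
Bm6: root B up an augmented seventh → A##, giving A##m6.
Dbmaj: root Db up an augmented seventh → C#, giving C#maj.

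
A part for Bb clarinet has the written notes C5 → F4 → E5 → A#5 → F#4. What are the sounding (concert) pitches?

The Bb clarinet sounds a major second below written, so transpose each written note down a major second.
C5 gives Bb4
F4 gives Eb4
E5 gives D5
A#5 gives G#5
F#4 gives E4

Bb4 Eb4 D5 G#5 E4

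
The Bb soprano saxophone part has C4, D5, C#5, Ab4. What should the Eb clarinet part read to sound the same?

G3 A4 G#4 Eb4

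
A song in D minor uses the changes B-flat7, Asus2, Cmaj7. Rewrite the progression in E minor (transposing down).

D minor down to E minor is a minor seventh; each chord root moves by that interval while the quality stays the same.
B-flat7: root B-flat down a minor seventh → C, giving C7.
Asus2: root A down a minor seventh → B, giving Bsus2.
Cmaj7: root C down a minor seventh → D, giving Dmaj7.

C7 Bsus2 Dmaj7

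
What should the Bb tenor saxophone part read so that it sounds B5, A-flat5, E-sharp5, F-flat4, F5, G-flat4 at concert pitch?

C#7 Bb6 F##6 Gb5 G6 Ab5

The Bb tenor saxophone sounds a major ninth below written, so the written part must be a major ninth above concert — transpose each note up.
B5 -> C#7
Ab5 -> Bb6
E#5 -> F##6
Fb4 -> Gb5
F5 -> G6
Gb4 -> Ab5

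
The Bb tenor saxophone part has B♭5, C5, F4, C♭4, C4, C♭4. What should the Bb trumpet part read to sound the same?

Bb4 C4 F3 Cb3 C3 Cb3

First find concert pitch: the Bb tenor saxophone sounds a major ninth below written, so B♭5 C5 F4 C♭4 C4 C♭4 sounds Ab4 Bb3 Eb3 Bbb2 Bb2 Bbb2.
Then write for Bb trumpet: it sounds a major second below written, so the part must be a major second above concert.
Ab4 → Bb4
Bb3 → C4
Eb3 → F3
Bbb2 → Cb3
Bb2 → C3
Bbb2 → Cb3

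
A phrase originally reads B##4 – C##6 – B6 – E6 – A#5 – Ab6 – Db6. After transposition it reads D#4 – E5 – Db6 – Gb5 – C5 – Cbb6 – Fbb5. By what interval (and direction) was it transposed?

From B##4 to D#4 is 6 letter names — a sixth of some quality.
D#4 to B##4 is 10 semitones, which makes it an augmented sixth; the second version is lower, so the direction is down.
Checking another pair — Db6 → Fbb5 — gives the same interval.

down an augmented sixth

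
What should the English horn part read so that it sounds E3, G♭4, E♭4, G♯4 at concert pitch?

B3 Db5 Bb4 D#5

Written C4 sounds as F3 on the English horn, so concert pitches are written a perfect fifth up.
E3 gives B3
Gb4 gives Db5
Eb4 gives Bb4
G#4 gives D#5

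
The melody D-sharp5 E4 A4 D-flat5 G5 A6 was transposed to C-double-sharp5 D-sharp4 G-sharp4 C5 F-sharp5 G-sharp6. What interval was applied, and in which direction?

down a minor second

Take the first pair: D#5 → C##5. D to C spans 2 letter names, so the interval is some kind of second.
C##5 to D#5 is 1 semitone, which makes it a minor second; the second version is lower, so the direction is down.
Checking another pair — A6 → G#6 — gives the same interval.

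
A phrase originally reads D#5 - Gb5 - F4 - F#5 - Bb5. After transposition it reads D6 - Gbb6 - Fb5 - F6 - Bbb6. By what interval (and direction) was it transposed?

Take the first pair: D#5 → D6. D to D spans 8 letter names, so the interval is some kind of octave.
D#5 to D6 is 11 semitones, which makes it a diminished octave; the second version is higher, so the direction is up.
Checking another pair — Bb5 → Bbb6 — gives the same interval.

up a diminished octave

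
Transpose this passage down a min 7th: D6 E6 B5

D6 -> E5
E6 -> F#5
B5 -> C#5

E5 F#5 C#5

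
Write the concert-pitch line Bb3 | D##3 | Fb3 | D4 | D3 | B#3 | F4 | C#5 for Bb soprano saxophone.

C4 E##3 Gb3 E4 E3 C##4 G4 D#5

Written C4 sounds as Bb3 on the Bb soprano saxophone, so concert pitches are written a major second up.
Bb3 to C4
D##3 to E##3
Fb3 to Gb3
D4 to E4
D3 to E3
B#3 to C##4
F4 to G4
C#5 to D#5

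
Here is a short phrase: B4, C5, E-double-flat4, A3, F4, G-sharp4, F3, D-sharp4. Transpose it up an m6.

B4 to G5
C5 to Ab5
Ebb4 to Cbb5
A3 to F4
F4 to Db5
G#4 to E5
F3 to Db4
D#4 to B4

G5 Ab5 Cbb5 F4 Db5 E5 Db4 B4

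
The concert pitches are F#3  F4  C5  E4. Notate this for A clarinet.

A3 Ab4 Eb5 G4

The A clarinet sounds a minor third below written, so the written part must be a minor third above concert — transpose each note up.
F#3 becomes A3
F4 becomes Ab4
C5 becomes Eb5
E4 becomes G4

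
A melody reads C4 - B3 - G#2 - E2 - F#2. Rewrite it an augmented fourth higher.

F#4 E#4 C##3 A#2 B#2

C4 to F#4
B3 to E#4
G#2 to C##3
E2 to A#2
F#2 to B#2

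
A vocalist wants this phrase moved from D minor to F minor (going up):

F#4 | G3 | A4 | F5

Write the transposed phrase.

A4 Bb3 C5 Ab5

D minor to F minor up is a minor third, so every note moves up by that interval.
F#4 -> A4
G3 -> Bb3
A4 -> C5
F5 -> Ab5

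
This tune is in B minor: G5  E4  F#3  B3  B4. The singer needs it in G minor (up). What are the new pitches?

B minor to G minor up is a minor sixth, so every note moves up by that interval.
G5 becomes Eb6
E4 becomes C5
F#3 becomes D4
B3 becomes G4
B4 becomes G5

Eb6 C5 D4 G4 G5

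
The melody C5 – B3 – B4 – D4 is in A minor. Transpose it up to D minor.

F5 E4 E5 G4

A minor to D minor up is a perfect fourth, so every note moves up by that interval.
C5 to F5
B3 to E4
B4 to E5
D4 to G4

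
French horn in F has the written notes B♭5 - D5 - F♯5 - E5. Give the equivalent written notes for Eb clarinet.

First find concert pitch: the French horn in F sounds a perfect fifth below written, so B♭5 D5 F♯5 E5 sounds Eb5 G4 B4 A4.
Then write for Eb clarinet: it sounds a minor third above written, so the part must be a minor third below concert.
Eb5 → C5
G4 → E4
B4 → G#4
A4 → F#4

C5 E4 G#4 F#4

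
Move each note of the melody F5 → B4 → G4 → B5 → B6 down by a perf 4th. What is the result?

C5 F#4 D4 F#5 F#6

F5: a fourth down reaches C, and 5 semitones makes it C5.
B4 down a perfect fourth is F#4.
G4: a fourth down reaches D, and 5 semitones makes it D4.
B5 down a perfect fourth is F#5.
B6 down a perfect fourth is F#6.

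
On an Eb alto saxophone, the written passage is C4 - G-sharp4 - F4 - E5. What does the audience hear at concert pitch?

Eb3 B3 Ab3 G4

The Eb alto saxophone sounds a major sixth below written, so transpose each written note down a major sixth.
C4 becomes Eb3
G#4 becomes B3
F4 becomes Ab3
E5 becomes G4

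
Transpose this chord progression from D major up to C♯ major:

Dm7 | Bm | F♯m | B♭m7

D major up to C♯ major is a major seventh; each chord root moves by that interval while the quality stays the same.
Dm7: root D up a major seventh → C#, giving C#m7.
Bm: root B up a major seventh → A#, giving A#m.
F♯m: root F♯ up a major seventh → E#, giving E#m.
B♭m7: root B♭ up a major seventh → A, giving Am7.

C#m7 A#m E#m Am7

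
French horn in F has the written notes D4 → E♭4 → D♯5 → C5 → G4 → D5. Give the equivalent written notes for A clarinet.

Bb3 Cb4 B4 Ab4 Eb4 Bb4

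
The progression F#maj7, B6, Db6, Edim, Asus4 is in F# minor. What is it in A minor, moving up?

F# minor up to A minor is a minor third; each chord root moves by that interval while the quality stays the same.
F#maj7: root F# up a minor third → A, giving Amaj7.
B6: root B up a minor third → D, giving D6.
Db6: root Db up a minor third → Fb, giving Fb6.
Edim: root E up a minor third → G, giving Gdim.
Asus4: root A up a minor third → C, giving Csus4.

Amaj7 D6 Fb6 Gdim Csus4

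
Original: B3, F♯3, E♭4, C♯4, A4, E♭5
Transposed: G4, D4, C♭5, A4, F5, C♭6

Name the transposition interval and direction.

From B3 to G4 is 6 letter names — a sixth of some quality.
B3 to G4 is 8 semitones, which makes it a minor sixth; the second version is higher, so the direction is up.
Checking another pair — Eb5 → Cb6 — gives the same interval.

up a minor sixth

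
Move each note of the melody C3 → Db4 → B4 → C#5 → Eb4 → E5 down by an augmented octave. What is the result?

Cb2 Dbb3 Bb3 C4 Ebb3 Eb4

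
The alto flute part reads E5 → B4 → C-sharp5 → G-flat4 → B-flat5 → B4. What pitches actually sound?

B4 F#4 G#4 Db4 F5 F#4

Written C4 on the alto flute sounds as G3, a perfect fourth lower; apply that shift to every note.
E5 to B4
B4 to F#4
C#5 to G#4
Gb4 to Db4
Bb5 to F5
B4 to F#4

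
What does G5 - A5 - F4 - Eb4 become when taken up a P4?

C6 D6 Bb4 Ab4

A perfect fourth up from G5 gives C6.
A5 up a perfect fourth is D6.
F4 up a perfect fourth is Bb4.
Eb4 up a perfect fourth is Ab4.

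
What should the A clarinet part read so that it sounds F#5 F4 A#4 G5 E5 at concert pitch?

A5 Ab4 C#5 Bb5 G5

Written C4 sounds as A3 on the A clarinet, so concert pitches are written a minor third up.
F#5 becomes A5
F4 becomes Ab4
A#4 becomes C#5
G5 becomes Bb5
E5 becomes G5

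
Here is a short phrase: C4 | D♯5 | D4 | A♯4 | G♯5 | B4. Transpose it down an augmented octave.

C4 → Cb3
D#5 → D4
D4 → Db3
A#4 → A3
G#5 → G4
B4 → Bb3

Cb3 D4 Db3 A3 G4 Bb3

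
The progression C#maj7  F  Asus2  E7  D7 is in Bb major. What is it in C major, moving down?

Bb major down to C major is a minor seventh; each chord root moves by that interval while the quality stays the same.
C#maj7: root C# down a minor seventh → D#, giving D#maj7.
F: root F down a minor seventh → G, giving G.
Asus2: root A down a minor seventh → B, giving Bsus2.
E7: root E down a minor seventh → F#, giving F#7.
D7: root D down a minor seventh → E, giving E7.

D#maj7 G Bsus2 F#7 E7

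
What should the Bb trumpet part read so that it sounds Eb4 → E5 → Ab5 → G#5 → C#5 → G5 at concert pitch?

Written C4 sounds as Bb3 on the Bb trumpet, so concert pitches are written a major second up.
Eb4 to F4
E5 to F#5
Ab5 to Bb5
G#5 to A#5
C#5 to D#5
G5 to A5

F4 F#5 Bb5 A#5 D#5 A5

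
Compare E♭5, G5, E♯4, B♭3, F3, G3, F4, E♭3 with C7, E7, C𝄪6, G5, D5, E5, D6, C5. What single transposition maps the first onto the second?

Take the first pair: Eb5 → C7. E to C spans 13 letter names, so the interval is some kind of thirteenth.
Eb5 to C7 is 21 semitones, which makes it a major thirteenth; the second version is higher, so the direction is up.
Checking another pair — Eb3 → C5 — gives the same interval.

up a major thirteenth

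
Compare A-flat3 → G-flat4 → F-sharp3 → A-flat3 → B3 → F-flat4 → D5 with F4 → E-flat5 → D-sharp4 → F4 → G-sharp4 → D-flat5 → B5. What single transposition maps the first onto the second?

Take the first pair: Ab3 → F4. A to F spans 6 letter names, so the interval is some kind of sixth.
Ab3 to F4 is 9 semitones, which makes it a major sixth; the second version is higher, so the direction is up.
Checking another pair — D5 → B5 — gives the same interval.

up a major sixth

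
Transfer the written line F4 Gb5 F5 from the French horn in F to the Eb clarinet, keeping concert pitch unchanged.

First find concert pitch: the French horn in F sounds a perfect fifth below written, so F4 Gb5 F5 sounds Bb3 Cb5 Bb4.
Then write for Eb clarinet: it sounds a minor third above written, so the part must be a minor third below concert.
Bb3 → G3
Cb5 → Ab4
Bb4 → G4

G3 Ab4 G4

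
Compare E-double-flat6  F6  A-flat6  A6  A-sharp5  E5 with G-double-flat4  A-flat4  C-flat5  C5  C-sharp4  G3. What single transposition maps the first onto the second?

down a major thirteenth

From Ebb6 to Gbb4 is 13 letter names — a thirteenth of some quality.
Gbb4 to Ebb6 is 21 semitones, which makes it a major thirteenth; the second version is lower, so the direction is down.
Checking another pair — E5 → G3 — gives the same interval.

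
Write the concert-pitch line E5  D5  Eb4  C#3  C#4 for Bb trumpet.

F#5 E5 F4 D#3 D#4

Written C4 sounds as Bb3 on the Bb trumpet, so concert pitches are written a major second up.
E5 -> F#5
D5 -> E5
Eb4 -> F4
C#3 -> D#3
C#4 -> D#4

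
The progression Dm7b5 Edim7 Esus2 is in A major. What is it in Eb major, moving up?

Abm7b5 Bbdim7 Bbsus2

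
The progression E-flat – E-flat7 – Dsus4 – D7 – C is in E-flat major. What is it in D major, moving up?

E-flat major up to D major is a major seventh; each chord root moves by that interval while the quality stays the same.
E-flat: root E-flat up a major seventh → D, giving D.
E-flat7: root E-flat up a major seventh → D, giving D7.
Dsus4: root D up a major seventh → C#, giving C#sus4.
D7: root D up a major seventh → C#, giving C#7.
C: root C up a major seventh → B, giving B.

D D7 C#sus4 C#7 B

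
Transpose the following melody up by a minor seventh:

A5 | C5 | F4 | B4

A5: a seventh up reaches G, and 10 semitones makes it G6.
C5 up a minor seventh is Bb5.
F4: a seventh up reaches E, and 10 semitones makes it Eb5.
A minor seventh up from B4 gives A5.

G6 Bb5 Eb5 A5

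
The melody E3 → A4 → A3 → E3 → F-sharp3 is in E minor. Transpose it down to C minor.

E minor to C minor down is a major third, so every note moves down by that interval.
E3 -> C3
A4 -> F4
A3 -> F3
E3 -> C3
F#3 -> D3

C3 F4 F3 C3 D3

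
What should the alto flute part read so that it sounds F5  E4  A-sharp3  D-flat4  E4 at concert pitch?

The alto flute sounds a perfect fourth below written, so the written part must be a perfect fourth above concert — transpose each note up.
F5 -> Bb5
E4 -> A4
A#3 -> D#4
Db4 -> Gb4
E4 -> A4

Bb5 A4 D#4 Gb4 A4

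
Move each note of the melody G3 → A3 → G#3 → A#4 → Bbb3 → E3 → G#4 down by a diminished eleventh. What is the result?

A diminished eleventh down from G3 gives D#2.
A3 down a diminished eleventh is E#2.
G#3 down a diminished eleventh is D##2.
A#4 down a diminished eleventh is E##3.
A diminished eleventh down from Bbb3 gives F2.
E3 down a diminished eleventh is B#1.
A diminished eleventh down from G#4 gives D##3.

D#2 E#2 D##2 E##3 F2 B#1 D##3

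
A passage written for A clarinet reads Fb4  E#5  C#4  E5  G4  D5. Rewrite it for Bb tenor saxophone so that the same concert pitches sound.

Eb5 D##6 B#4 D#6 F#5 C#6

First find concert pitch: the A clarinet sounds a minor third below written, so Fb4 E#5 C#4 E5 G4 D5 sounds Db4 C##5 A#3 C#5 E4 B4.
Then write for Bb tenor saxophone: it sounds a major ninth below written, so the part must be a major ninth above concert.
Db4 → Eb5
C##5 → D##6
A#3 → B#4
C#5 → D#6
E4 → F#5
B4 → C#6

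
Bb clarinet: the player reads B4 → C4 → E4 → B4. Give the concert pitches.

The Bb clarinet sounds a major second below written, so transpose each written note down a major second.
B4 becomes A4
C4 becomes Bb3
E4 becomes D4
B4 becomes A4

A4 Bb3 D4 A4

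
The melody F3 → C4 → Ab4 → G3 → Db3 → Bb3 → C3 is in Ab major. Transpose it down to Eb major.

C3 G3 Eb4 D3 Ab2 F3 G2

From Ab down to Eb is a perfect fourth; apply that to each pitch.
F3 -> C3
C4 -> G3
Ab4 -> Eb4
G3 -> D3
Db3 -> Ab2
Bb3 -> F3
C3 -> G2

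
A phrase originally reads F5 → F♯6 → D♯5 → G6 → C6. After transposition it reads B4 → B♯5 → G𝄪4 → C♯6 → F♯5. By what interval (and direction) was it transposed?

down a diminished fifth

Take the first pair: F5 → B4. F to B spans 5 letter names, so the interval is some kind of fifth.
B4 to F5 is 6 semitones, which makes it a diminished fifth; the second version is lower, so the direction is down.
Checking another pair — C6 → F#5 — gives the same interval.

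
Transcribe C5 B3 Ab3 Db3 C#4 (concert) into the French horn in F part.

Written C4 sounds as F3 on the French horn in F, so concert pitches are written a perfect fifth up.
C5 gives G5
B3 gives F#4
Ab3 gives Eb4
Db3 gives Ab3
C#4 gives G#4

G5 F#4 Eb4 Ab3 G#4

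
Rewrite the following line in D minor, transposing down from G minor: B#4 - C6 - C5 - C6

F##4 G5 G4 G5

From G down to D is a perfect fourth; apply that to each pitch.
B#4 -> F##4
C6 -> G5
C5 -> G4
C6 -> G5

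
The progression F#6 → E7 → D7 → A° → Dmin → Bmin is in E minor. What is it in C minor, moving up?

D6 C7 Bb7 F° Bbmin Gmin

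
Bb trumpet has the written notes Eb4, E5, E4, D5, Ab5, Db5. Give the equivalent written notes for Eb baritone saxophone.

First find concert pitch: the Bb trumpet sounds a major second below written, so Eb4 E5 E4 D5 Ab5 Db5 sounds Db4 D5 D4 C5 Gb5 Cb5.
Then write for Eb baritone saxophone: it sounds a major thirteenth below written, so the part must be a major thirteenth above concert.
Db4 → Bb5
D5 → B6
D4 → B5
C5 → A6
Gb5 → Eb7
Cb5 → Ab6

Bb5 B6 B5 A6 Eb7 Ab6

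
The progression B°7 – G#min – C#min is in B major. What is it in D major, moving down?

B major down to D major is a major sixth; each chord root moves by that interval while the quality stays the same.
B°7: root B down a major sixth → D, giving D°7.
G#min: root G# down a major sixth → B, giving Bmin.
C#min: root C# down a major sixth → E, giving Emin.

D°7 Bmin Emin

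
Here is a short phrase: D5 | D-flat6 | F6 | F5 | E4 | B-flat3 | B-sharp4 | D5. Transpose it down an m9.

D5: a ninth down reaches C, and 13 semitones makes it C#4.
Db6: a ninth down reaches C, and 13 semitones makes it C5.
F6 down a minor ninth is E5.
F5 down a minor ninth is E4.
A minor ninth down from E4 gives D#3.
Bb3: a ninth down reaches A, and 13 semitones makes it A2.
B#4: a ninth down reaches A, and 13 semitones makes it A##3.
D5: a ninth down reaches C, and 13 semitones makes it C#4.

C#4 C5 E5 E4 D#3 A2 A##3 C#4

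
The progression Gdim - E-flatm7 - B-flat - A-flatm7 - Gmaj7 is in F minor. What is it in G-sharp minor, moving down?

F minor down to G-sharp minor is a diminished seventh; each chord root moves by that interval while the quality stays the same.
Gdim: root G down a diminished seventh → A#, giving A#dim.
E-flatm7: root E-flat down a diminished seventh → F#, giving F#m7.
B-flat: root B-flat down a diminished seventh → C#, giving C#.
A-flatm7: root A-flat down a diminished seventh → B, giving Bm7.
Gmaj7: root G down a diminished seventh → A#, giving A#maj7.

A#dim F#m7 C# Bm7 A#maj7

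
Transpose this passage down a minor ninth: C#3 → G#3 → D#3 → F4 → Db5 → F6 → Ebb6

B#1 F##2 C##2 E3 C4 E5 Db5

C#3 becomes B#1
G#3 becomes F##2
D#3 becomes C##2
F4 becomes E3
Db5 becomes C4
F6 becomes E5
Ebb6 becomes Db5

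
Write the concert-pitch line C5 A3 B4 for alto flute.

F5 D4 E5

The alto flute sounds a perfect fourth below written, so the written part must be a perfect fourth above concert — transpose each note up.
C5 → F5
A3 → D4
B4 → E5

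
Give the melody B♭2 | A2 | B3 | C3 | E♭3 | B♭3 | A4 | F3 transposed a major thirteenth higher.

Bb2: a thirteenth up reaches G, and 21 semitones makes it G4.
A2 up a major thirteenth is F#4.
B3 up a major thirteenth is G#5.
C3: a thirteenth up reaches A, and 21 semitones makes it A4.
Eb3: a thirteenth up reaches C, and 21 semitones makes it C5.
Bb3: a thirteenth up reaches G, and 21 semitones makes it G5.
A4: a thirteenth up reaches F, and 21 semitones makes it F#6.
F3 up a major thirteenth is D5.

G4 F#4 G#5 A4 C5 G5 F#6 D5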